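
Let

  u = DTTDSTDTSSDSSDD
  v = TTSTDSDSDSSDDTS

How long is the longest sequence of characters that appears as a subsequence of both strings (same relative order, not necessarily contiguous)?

Match T at u[2]=v[1] → T at u[3]=v[2] → S at u[5]=v[3] → T at u[6]=v[4] → D at u[7]=v[5] → S at u[9]=v[6] → S at u[10]=v[8] → D at u[11]=v[9] → S at u[12]=v[10] → S at u[13]=v[11] → D at u[14]=v[12] → D at u[15]=v[13] — 12 characters in the same relative order in both. The LCS DP gives dp[15][15] = 12, so this is optimal.

12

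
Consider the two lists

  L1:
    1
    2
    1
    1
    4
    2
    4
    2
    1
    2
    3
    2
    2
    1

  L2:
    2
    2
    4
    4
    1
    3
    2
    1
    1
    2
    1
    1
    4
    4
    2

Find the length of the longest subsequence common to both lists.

8

One common subsequence of length 8: 2 (L1 #2, L2 #2) → 4 (L1 #5, L2 #3) → 4 (L1 #7, L2 #4) → 1 (L1 #9, L2 #5) → 3 (L1 #11, L2 #6) → 2 (L1 #12, L2 #7) → 2 (L1 #13, L2 #10) → 1 (L1 #14, L2 #12), and the DP table's final entry dp[14][15] is also 8, so no common subsequence is longer.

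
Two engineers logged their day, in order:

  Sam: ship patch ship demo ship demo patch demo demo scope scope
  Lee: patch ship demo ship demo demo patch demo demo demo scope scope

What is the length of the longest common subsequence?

One common subsequence of length 10: patch at Sam[2]=Lee[1], ship at Sam[3]=Lee[2], demo at Sam[4]=Lee[3], ship at Sam[5]=Lee[4], demo at Sam[6]=Lee[6], patch at Sam[7]=Lee[7], demo at Sam[8]=Lee[9], demo at Sam[9]=Lee[10], scope at Sam[10]=Lee[11], scope at Sam[11]=Lee[12]. The LCS DP gives dp[11][12] = 10, so this is optimal.

10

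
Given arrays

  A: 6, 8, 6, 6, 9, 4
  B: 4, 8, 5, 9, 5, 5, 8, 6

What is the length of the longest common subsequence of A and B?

2

Match 8 (A #2, B #7), 6 (A #4, B #8) — 2 values in the same relative order in both. dp[6][8] = 2 confirms this is the maximum.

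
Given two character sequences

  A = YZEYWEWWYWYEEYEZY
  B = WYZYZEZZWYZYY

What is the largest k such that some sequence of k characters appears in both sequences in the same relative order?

8

Match Y (A #1, B #2); then Z (A #2, B #3); then Y (A #4, B #4); then E (A #6, B #6); then W (A #8, B #9); then Y (A #9, B #10); then Y (A #14, B #12); then Y (A #17, B #13) — 8 characters in the same relative order in both. Since dp[17][13] = 8, nothing longer is possible.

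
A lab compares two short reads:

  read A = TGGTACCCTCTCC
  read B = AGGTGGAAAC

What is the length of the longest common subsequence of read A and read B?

One common subsequence of length 5: T at read A[1]=read B[4], G at read A[2]=read B[5], G at read A[3]=read B[6], A at read A[5]=read B[9], C at read A[13]=read B[10]. dp[13][10] = 5 confirms this is the maximum.

5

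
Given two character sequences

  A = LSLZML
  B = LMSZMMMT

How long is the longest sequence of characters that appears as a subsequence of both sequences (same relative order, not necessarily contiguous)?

4

One common subsequence of length 4: L at A[1]=B[1], then S at A[2]=B[3], then Z at A[4]=B[4], then M at A[5]=B[7]. The LCS DP gives dp[6][8] = 4, so this is optimal.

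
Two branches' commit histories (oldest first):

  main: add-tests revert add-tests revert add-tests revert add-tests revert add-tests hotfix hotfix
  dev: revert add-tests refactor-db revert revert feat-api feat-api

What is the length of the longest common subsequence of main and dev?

Taking revert at main[2]=dev[1], then add-tests at main[3]=dev[2], then revert at main[4]=dev[4], then revert at main[6]=dev[5] gives a common subsequence of length 4. dp[11][7] = 4 confirms this is the maximum.

4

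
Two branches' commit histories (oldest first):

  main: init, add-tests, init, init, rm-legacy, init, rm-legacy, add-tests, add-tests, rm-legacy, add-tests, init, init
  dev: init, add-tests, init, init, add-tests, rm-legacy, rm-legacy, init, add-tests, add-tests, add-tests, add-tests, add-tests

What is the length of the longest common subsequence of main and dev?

9

Match init [1,1]; then add-tests [2,2]; then init [3,3]; then init [4,4]; then rm-legacy [5,7]; then init [6,8]; then add-tests [8,11]; then add-tests [9,12]; then add-tests [11,13] — 9 commits in the same relative order in both. Since dp[13][13] = 9, nothing longer is possible.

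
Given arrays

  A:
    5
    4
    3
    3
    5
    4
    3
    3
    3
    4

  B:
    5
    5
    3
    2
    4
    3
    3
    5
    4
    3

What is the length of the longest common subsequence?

Taking 5 (A #1, B #2) → 4 (A #2, B #5) → 3 (A #3, B #6) → 3 (A #4, B #7) → 5 (A #5, B #8) → 4 (A #6, B #9) → 3 (A #9, B #10) gives a common subsequence of length 7. The LCS DP gives dp[10][10] = 7, so this is optimal.

7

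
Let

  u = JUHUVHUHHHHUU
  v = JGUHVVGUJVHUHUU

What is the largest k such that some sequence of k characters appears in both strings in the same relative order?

Match J at u[1]=v[1], U at u[2]=v[3], H at u[3]=v[4], U at u[4]=v[8], V at u[5]=v[10], H at u[6]=v[11], U at u[7]=v[12], H at u[11]=v[13], U at u[12]=v[14], U at u[13]=v[15] — 10 characters in the same relative order in both. The LCS DP gives dp[13][15] = 10, so this is optimal.

10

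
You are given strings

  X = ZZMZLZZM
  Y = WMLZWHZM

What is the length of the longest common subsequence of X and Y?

Taking M (X #3, Y #2), L (X #5, Y #3), Z (X #6, Y #4), Z (X #7, Y #7), M (X #8, Y #8) gives a common subsequence of length 5. Since dp[8][8] = 5, nothing longer is possible.

5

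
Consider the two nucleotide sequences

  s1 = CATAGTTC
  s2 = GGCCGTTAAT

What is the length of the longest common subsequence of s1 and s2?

4

Let dp[i][j] be the LCS length of the first i bases of s1 and the first j bases of s2. dp[i][j] = dp[i-1][j-1]+1 when the i-th and j-th bases match, else max(dp[i-1][j], dp[i][j-1]).
    ·  G  G  C  C  G  T  T  A  A  T
 ·  0  0  0  0  0  0  0  0  0  0  0
 C  0  0  0  1  1  1  1  1  1  1  1
 A  0  0  0  1  1  1  1  1  2  2  2
 T  0  0  0  1  1  1  2  2  2  2  3
 A  0  0  0  1  1  1  2  2  3  3  3
 G  0  1  1  1  1  2  2  2  3  3  3
 T  0  1  1  1  1  2  3  3  3  3  4
 T  0  1  1  1  1  2  3  4  4  4  4
 C  0  1  1  2  2  2  3  4  4  4  4
dp[8][10] = 4. One LCS (by backtracking along matches): CAAT.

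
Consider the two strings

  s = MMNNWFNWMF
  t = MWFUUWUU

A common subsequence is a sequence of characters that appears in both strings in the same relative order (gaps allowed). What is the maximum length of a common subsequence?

Match M at s[2]=t[1], W at s[5]=t[2], F at s[6]=t[3], W at s[8]=t[6] — 4 characters in the same relative order in both. The LCS DP gives dp[10][8] = 4, so this is optimal.

4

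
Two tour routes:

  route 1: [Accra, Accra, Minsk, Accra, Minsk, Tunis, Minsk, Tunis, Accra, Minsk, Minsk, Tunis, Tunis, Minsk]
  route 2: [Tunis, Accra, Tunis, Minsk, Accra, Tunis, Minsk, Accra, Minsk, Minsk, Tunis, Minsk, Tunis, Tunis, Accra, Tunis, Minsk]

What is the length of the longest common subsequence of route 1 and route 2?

11

Match Accra at route 1[1]=route 2[2], then Accra at route 1[2]=route 2[5], then Minsk at route 1[3]=route 2[7], then Accra at route 1[4]=route 2[8], then Minsk at route 1[5]=route 2[10], then Tunis at route 1[6]=route 2[11], then Minsk at route 1[7]=route 2[12], then Tunis at route 1[8]=route 2[14], then Accra at route 1[9]=route 2[15], then Tunis at route 1[13]=route 2[16], then Minsk at route 1[14]=route 2[17] — 11 stops in the same relative order in both. Since dp[14][17] = 11, nothing longer is possible.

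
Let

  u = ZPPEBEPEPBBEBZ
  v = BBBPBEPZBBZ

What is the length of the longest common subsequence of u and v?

Match P (u #3, v #4), then B (u #5, v #5), then E (u #6, v #6), then P (u #7, v #7), then B (u #11, v #9), then B (u #13, v #10), then Z (u #14, v #11) — 7 characters in the same relative order in both. Since dp[14][11] = 7, nothing longer is possible.

7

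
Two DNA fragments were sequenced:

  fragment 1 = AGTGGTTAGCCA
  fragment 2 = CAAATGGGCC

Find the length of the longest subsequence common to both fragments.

7

Let dp[i][j] be the LCS length of the first i bases of fragment 1 and the first j bases of fragment 2. dp[i][j] = dp[i-1][j-1]+1 when the i-th and j-th bases match, else max(dp[i-1][j], dp[i][j-1]).
    ·  C  A  A  A  T  G  G  G  C  C
 ·  0  0  0  0  0  0  0  0  0  0  0
 A  0  0  1  1  1  1  1  1  1  1  1
 G  0  0  1  1  1  1  2  2  2  2  2
 T  0  0  1  1  1  2  2  2  2  2  2
 G  0  0  1  1  1  2  3  3  3  3  3
 G  0  0  1  1  1  2  3  4  4  4  4
 T  0  0  1  1  1  2  3  4  4  4  4
 T  0  0  1  1  1  2  3  4  4  4  4
 A  0  0  1  2  2  2  3  4  4  4  4
 G  0  0  1  2  2  2  3  4  5  5  5
 C  0  1  1  2  2  2  3  4  5  6  6
 C  0  1  1  2  2  2  3  4  5  6  7
 A  0  1  2  2  3  3  3  4  5  6  7
dp[12][10] = 7. One LCS (by backtracking along matches): ATGGGCC.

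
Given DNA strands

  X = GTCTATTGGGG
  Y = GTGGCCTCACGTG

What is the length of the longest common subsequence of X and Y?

7

Let dp[i][j] be the LCS length of the first i bases of X and the first j bases of Y. dp[i][j] = dp[i-1][j-1]+1 when the i-th and j-th bases match, else max(dp[i-1][j], dp[i][j-1]).
    ·  G  T  G  G  C  C  T  C  A  C  G  T  G
 ·  0  0  0  0  0  0  0  0  0  0  0  0  0  0
 G  0  1  1  1  1  1  1  1  1  1  1  1  1  1
 T  0  1  2  2  2  2  2  2  2  2  2  2  2  2
 C  0  1  2  2  2  3  3  3  3  3  3  3  3  3
 T  0  1  2  2  2  3  3  4  4  4  4  4  4  4
 A  0  1  2  2  2  3  3  4  4  5  5  5  5  5
 T  0  1  2  2  2  3  3  4  4  5  5  5  6  6
 T  0  1  2  2  2  3  3  4  4  5  5  5  6  6
 G  0  1  2  3  3  3  3  4  4  5  5  6  6  7
 G  0  1  2  3  4  4  4  4  4  5  5  6  6  7
 G  0  1  2  3  4  4  4  4  4  5  5  6  6  7
 G  0  1  2  3  4  4  4  4  4  5  5  6  6  7
dp[11][13] = 7. One LCS (by backtracking along matches): GTCTATG.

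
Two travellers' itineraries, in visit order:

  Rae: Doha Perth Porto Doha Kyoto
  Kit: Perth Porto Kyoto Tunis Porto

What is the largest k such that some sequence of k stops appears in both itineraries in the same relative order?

3

Taking Perth [2,1]; then Porto [3,2]; then Kyoto [5,3] gives a common subsequence of length 3. Since dp[5][5] = 3, nothing longer is possible.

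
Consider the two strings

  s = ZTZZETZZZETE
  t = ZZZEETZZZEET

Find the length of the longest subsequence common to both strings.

10

Pick Z [1,1], Z [3,2], Z [4,3], E [5,5], T [6,6], Z [7,7], Z [8,8], Z [9,9], E [10,11], T [11,12]; all 10 characters appear in both, in order. dp[12][12] = 10 confirms this is the maximum.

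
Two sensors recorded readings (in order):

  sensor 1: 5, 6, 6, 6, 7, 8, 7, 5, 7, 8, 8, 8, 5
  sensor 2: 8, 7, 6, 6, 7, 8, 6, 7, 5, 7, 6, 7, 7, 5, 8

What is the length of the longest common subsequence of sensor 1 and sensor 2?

8

Taking 6 [3,3]; then 6 [4,4]; then 7 [5,5]; then 8 [6,6]; then 7 [7,8]; then 5 [8,9]; then 7 [9,13]; then 8 [12,15] gives a common subsequence of length 8. The LCS DP gives dp[13][15] = 8, so this is optimal.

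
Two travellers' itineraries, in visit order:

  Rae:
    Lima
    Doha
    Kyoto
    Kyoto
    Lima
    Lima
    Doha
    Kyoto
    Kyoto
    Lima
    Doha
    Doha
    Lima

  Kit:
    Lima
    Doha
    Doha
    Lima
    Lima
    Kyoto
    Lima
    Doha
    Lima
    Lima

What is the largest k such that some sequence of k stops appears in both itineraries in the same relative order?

Pick Lima (Rae #1, Kit #1), Doha (Rae #2, Kit #3), Lima (Rae #5, Kit #4), Lima (Rae #6, Kit #5), Kyoto (Rae #9, Kit #6), Lima (Rae #10, Kit #7), Doha (Rae #11, Kit #8), Lima (Rae #13, Kit #10); all 8 stops appear in both, in order. dp[13][10] = 8 confirms this is the maximum.

8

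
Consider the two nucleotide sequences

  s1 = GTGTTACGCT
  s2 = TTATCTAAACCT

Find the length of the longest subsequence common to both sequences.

7

Let dp[i][j] be the LCS length of the first i bases of s1 and the first j bases of s2. dp[i][j] = dp[i-1][j-1]+1 when the i-th and j-th bases match, else max(dp[i-1][j], dp[i][j-1]).
    ·  T  T  A  T  C  T  A  A  A  C  C  T
 ·  0  0  0  0  0  0  0  0  0  0  0  0  0
 G  0  0  0  0  0  0  0  0  0  0  0  0  0
 T  0  1  1  1  1  1  1  1  1  1  1  1  1
 G  0  1  1  1  1  1  1  1  1  1  1  1  1
 T  0  1  2  2  2  2  2  2  2  2  2  2  2
 T  0  1  2  2  3  3  3  3  3  3  3  3  3
 A  0  1  2  3  3  3  3  4  4  4  4  4  4
 C  0  1  2  3  3  4  4  4  4  4  5  5  5
 G  0  1  2  3  3  4  4  4  4  4  5  5  5
 C  0  1  2  3  3  4  4  4  4  4  5  6  6
 T  0  1  2  3  4  4  5  5  5  5  5  6  7
dp[10][12] = 7. One LCS (by backtracking along matches): TTTACCT.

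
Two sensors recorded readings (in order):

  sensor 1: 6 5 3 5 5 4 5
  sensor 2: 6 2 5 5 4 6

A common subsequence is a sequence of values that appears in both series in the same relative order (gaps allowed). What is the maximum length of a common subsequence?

4

Let dp[i][j] be the LCS length of the first i values of sensor 1 and the first j values of sensor 2. dp[i][j] = dp[i-1][j-1]+1 when the i-th and j-th values match, else max(dp[i-1][j], dp[i][j-1]).
    ·  6  2  5  5  4  6
 ·  0  0  0  0  0  0  0
 6  0  1  1  1  1  1  1
 5  0  1  1  2  2  2  2
 3  0  1  1  2  2  2  2
 5  0  1  1  2  3  3  3
 5  0  1  1  2  3  3  3
 4  0  1  1  2  3  4  4
 5  0  1  1  2  3  4  4
dp[7][6] = 4. One LCS (by backtracking along matches): 6, 5, 5, 4.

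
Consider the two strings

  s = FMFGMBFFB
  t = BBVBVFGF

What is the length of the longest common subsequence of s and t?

One common subsequence of length 3: F (s #3, t #6); then G (s #4, t #7); then F (s #8, t #8). The LCS DP gives dp[9][8] = 3, so this is optimal.

3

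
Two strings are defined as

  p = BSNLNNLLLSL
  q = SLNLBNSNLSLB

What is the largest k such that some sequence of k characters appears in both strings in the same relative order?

Match S at p[2]=q[1], then N at p[3]=q[3], then L at p[4]=q[4], then N at p[5]=q[6], then N at p[6]=q[8], then L at p[9]=q[9], then S at p[10]=q[10], then L at p[11]=q[11] — 8 characters in the same relative order in both. Since dp[11][12] = 8, nothing longer is possible.

8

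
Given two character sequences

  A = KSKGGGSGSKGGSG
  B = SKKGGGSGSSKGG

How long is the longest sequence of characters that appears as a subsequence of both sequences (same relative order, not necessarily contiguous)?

11

Match K (A #1, B #2); then K (A #3, B #3); then G (A #4, B #4); then G (A #5, B #5); then G (A #6, B #6); then S (A #7, B #7); then G (A #8, B #8); then S (A #9, B #10); then K (A #10, B #11); then G (A #12, B #12); then G (A #14, B #13) — 11 characters in the same relative order in both, and the DP table's final entry dp[14][13] is also 11, so no common subsequence is longer.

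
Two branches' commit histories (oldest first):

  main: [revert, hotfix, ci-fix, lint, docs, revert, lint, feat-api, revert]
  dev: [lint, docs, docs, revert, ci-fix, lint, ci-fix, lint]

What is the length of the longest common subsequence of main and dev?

Pick revert [1,4] → ci-fix [3,5] → lint [4,6] → lint [7,8]; all 4 commits appear in both, in order. The LCS DP gives dp[9][8] = 4, so this is optimal.

4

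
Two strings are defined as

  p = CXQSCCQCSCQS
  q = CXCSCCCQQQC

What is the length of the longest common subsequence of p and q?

7

Let dp[i][j] be the LCS length of the first i characters of p and the first j characters of q. dp[i][j] = dp[i-1][j-1]+1 when the i-th and j-th characters match, else max(dp[i-1][j], dp[i][j-1]).
    ·  C  X  C  S  C  C  C  Q  Q  Q  C
 ·  0  0  0  0  0  0  0  0  0  0  0  0
 C  0  1  1  1  1  1  1  1  1  1  1  1
 X  0  1  2  2  2  2  2  2  2  2  2  2
 Q  0  1  2  2  2  2  2  2  3  3  3  3
 S  0  1  2  2  3  3  3  3  3  3  3  3
 C  0  1  2  3  3  4  4  4  4  4  4  4
 C  0  1  2  3  3  4  5  5  5  5  5  5
 Q  0  1  2  3  3  4  5  5  6  6  6  6
 C  0  1  2  3  3  4  5  6  6  6  6  7
 S  0  1  2  3  4  4  5  6  6  6  6  7
 C  0  1  2  3  4  5  5  6  6  6  6  7
 Q  0  1  2  3  4  5  5  6  7  7  7  7
 S  0  1  2  3  4  5  5  6  7  7  7  7
dp[12][11] = 7. One LCS (by backtracking along matches): CXSCCQC.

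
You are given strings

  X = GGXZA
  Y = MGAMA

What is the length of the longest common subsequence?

2

Let dp[i][j] be the LCS length of the first i characters of X and the first j characters of Y. dp[i][j] = dp[i-1][j-1]+1 when the i-th and j-th characters match, else max(dp[i-1][j], dp[i][j-1]).
    ·  M  G  A  M  A
 ·  0  0  0  0  0  0
 G  0  0  1  1  1  1
 G  0  0  1  1  1  1
 X  0  0  1  1  1  1
 Z  0  0  1  1  1  1
 A  0  0  1  2  2  2
dp[5][5] = 2. One LCS (by backtracking along matches): GA.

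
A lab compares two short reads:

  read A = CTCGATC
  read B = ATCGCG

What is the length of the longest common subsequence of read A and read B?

Let dp[i][j] be the LCS length of the first i bases of read A and the first j bases of read B. dp[i][j] = dp[i-1][j-1]+1 when the i-th and j-th bases match, else max(dp[i-1][j], dp[i][j-1]).
    ·  A  T  C  G  C  G
 ·  0  0  0  0  0  0  0
 C  0  0  0  1  1  1  1
 T  0  0  1  1  1  1  1
 C  0  0  1  2  2  2  2
 G  0  0  1  2  3  3  3
 A  0  1  1  2  3  3  3
 T  0  1  2  2  3  3  3
 C  0  1  2  3  3  4  4
dp[7][6] = 4. One LCS (by backtracking along matches): TCGC.

4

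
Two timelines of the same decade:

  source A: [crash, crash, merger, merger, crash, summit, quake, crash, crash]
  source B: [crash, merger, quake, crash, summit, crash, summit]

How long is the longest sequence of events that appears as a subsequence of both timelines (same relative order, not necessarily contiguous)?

5

One common subsequence of length 5: crash at source A[2]=source B[1], then merger at source A[3]=source B[2], then crash at source A[5]=source B[4], then summit at source A[6]=source B[5], then crash at source A[8]=source B[6], and the DP table's final entry dp[9][7] is also 5, so no common subsequence is longer.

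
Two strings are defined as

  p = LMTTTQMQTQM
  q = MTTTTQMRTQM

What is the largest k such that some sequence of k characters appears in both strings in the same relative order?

Match M at p[2]=q[1]; then T at p[3]=q[3]; then T at p[4]=q[4]; then T at p[5]=q[5]; then Q at p[6]=q[6]; then M at p[7]=q[7]; then T at p[9]=q[9]; then Q at p[10]=q[10]; then M at p[11]=q[11] — 9 characters in the same relative order in both. Since dp[11][11] = 9, nothing longer is possible.

9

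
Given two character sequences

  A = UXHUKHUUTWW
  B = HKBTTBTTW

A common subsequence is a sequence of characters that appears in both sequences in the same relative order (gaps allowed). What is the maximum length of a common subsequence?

Pick H [3,1] → K [5,2] → T [9,8] → W [11,9]; all 4 characters appear in both, in order. Since dp[11][9] = 4, nothing longer is possible.

4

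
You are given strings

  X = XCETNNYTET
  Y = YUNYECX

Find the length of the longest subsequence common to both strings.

3

One common subsequence of length 3: N at X[6]=Y[3], then Y at X[7]=Y[4], then E at X[9]=Y[5]. dp[10][7] = 3 confirms this is the maximum.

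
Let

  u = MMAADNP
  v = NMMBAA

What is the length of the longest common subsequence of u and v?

Let dp[i][j] be the LCS length of the first i characters of u and the first j characters of v. dp[i][j] = dp[i-1][j-1]+1 when the i-th and j-th characters match, else max(dp[i-1][j], dp[i][j-1]).
    ·  N  M  M  B  A  A
 ·  0  0  0  0  0  0  0
 M  0  0  1  1  1  1  1
 M  0  0  1  2  2  2  2
 A  0  0  1  2  2  3  3
 A  0  0  1  2  2  3  4
 D  0  0  1  2  2  3  4
 N  0  1  1  2  2  3  4
 P  0  1  1  2  2  3  4
dp[7][6] = 4. One LCS (by backtracking along matches): MMAA.

4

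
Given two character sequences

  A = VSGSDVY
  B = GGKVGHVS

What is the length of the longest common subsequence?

3

Pick V at A[1]=B[4] → G at A[3]=B[5] → S at A[4]=B[8]; all 3 characters appear in both, in order. The LCS DP gives dp[7][8] = 3, so this is optimal.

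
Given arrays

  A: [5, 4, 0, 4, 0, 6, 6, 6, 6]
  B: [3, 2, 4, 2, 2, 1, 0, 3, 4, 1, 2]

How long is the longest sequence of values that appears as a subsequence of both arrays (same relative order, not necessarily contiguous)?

3

Pick 4 at A[2]=B[3], then 0 at A[3]=B[7], then 4 at A[4]=B[9]; all 3 values appear in both, in order, and the DP table's final entry dp[9][11] is also 3, so no common subsequence is longer.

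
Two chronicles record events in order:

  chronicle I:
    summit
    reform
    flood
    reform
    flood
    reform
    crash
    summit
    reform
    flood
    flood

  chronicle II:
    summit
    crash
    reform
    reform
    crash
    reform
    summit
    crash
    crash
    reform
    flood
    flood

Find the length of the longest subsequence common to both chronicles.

8

Taking summit [1,1]; then reform [2,3]; then reform [4,4]; then reform [6,6]; then crash [7,9]; then reform [9,10]; then flood [10,11]; then flood [11,12] gives a common subsequence of length 8. dp[11][12] = 8 confirms this is the maximum.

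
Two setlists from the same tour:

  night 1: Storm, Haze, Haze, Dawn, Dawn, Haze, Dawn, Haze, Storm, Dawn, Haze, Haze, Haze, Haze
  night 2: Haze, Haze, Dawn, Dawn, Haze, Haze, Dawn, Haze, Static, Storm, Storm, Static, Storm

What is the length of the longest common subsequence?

8

One common subsequence of length 8: Haze (night 1 #2, night 2 #1); then Haze (night 1 #3, night 2 #2); then Dawn (night 1 #4, night 2 #3); then Dawn (night 1 #5, night 2 #4); then Haze (night 1 #6, night 2 #6); then Dawn (night 1 #7, night 2 #7); then Haze (night 1 #8, night 2 #8); then Storm (night 1 #9, night 2 #13), and the DP table's final entry dp[14][13] is also 8, so no common subsequence is longer.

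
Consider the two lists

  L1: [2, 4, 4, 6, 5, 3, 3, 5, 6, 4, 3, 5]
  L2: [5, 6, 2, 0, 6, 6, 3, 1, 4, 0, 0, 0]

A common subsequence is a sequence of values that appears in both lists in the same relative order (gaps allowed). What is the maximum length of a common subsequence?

4

Let dp[i][j] be the LCS length of the first i values of L1 and the first j values of L2. dp[i][j] = dp[i-1][j-1]+1 when the i-th and j-th values match, else max(dp[i-1][j], dp[i][j-1]).
    ·  5  6  2  0  6  6  3  1  4  0  0  0
 ·  0  0  0  0  0  0  0  0  0  0  0  0  0
 2  0  0  0  1  1  1  1  1  1  1  1  1  1
 4  0  0  0  1  1  1  1  1  1  2  2  2  2
 4  0  0  0  1  1  1  1  1  1  2  2  2  2
 6  0  0  1  1  1  2  2  2  2  2  2  2  2
 5  0  1  1  1  1  2  2  2  2  2  2  2  2
 3  0  1  1  1  1  2  2  3  3  3  3  3  3
 3  0  1  1  1  1  2  2  3  3  3  3  3  3
 5  0  1  1  1  1  2  2  3  3  3  3  3  3
 6  0  1  2  2  2  2  3  3  3  3  3  3  3
 4  0  1  2  2  2  2  3  3  3  4  4  4  4
 3  0  1  2  2  2  2  3  4  4  4  4  4  4
 5  0  1  2  2  2  2  3  4  4  4  4  4  4
dp[12][12] = 4. One LCS (by backtracking along matches): 2, 6, 3, 4.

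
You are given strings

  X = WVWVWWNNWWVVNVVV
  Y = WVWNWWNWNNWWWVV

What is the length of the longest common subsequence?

11

Match W [1,1]; then V [2,2]; then W [3,5]; then W [5,6]; then W [6,8]; then N [7,9]; then N [8,10]; then W [9,12]; then W [10,13]; then V [15,14]; then V [16,15] — 11 characters in the same relative order in both. dp[16][15] = 11 confirms this is the maximum.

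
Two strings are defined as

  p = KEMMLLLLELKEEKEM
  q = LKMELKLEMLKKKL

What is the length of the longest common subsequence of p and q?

Match K [1,2]; then E [2,4]; then L [5,5]; then L [8,7]; then E [9,8]; then L [10,10]; then K [11,12]; then K [14,13] — 8 characters in the same relative order in both. dp[16][14] = 8 confirms this is the maximum.

8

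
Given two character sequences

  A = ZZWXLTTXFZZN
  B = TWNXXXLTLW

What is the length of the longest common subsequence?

4

Taking W (A #3, B #2), X (A #4, B #6), L (A #5, B #7), T (A #6, B #8) gives a common subsequence of length 4. The LCS DP gives dp[12][10] = 4, so this is optimal.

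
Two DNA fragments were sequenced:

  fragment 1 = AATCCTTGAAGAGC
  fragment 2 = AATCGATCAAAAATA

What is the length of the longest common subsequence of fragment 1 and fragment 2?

8

Taking A [1,1] → A [2,2] → T [3,3] → C [4,4] → C [5,8] → A [9,12] → A [10,13] → A [12,15] gives a common subsequence of length 8. The LCS DP gives dp[14][15] = 8, so this is optimal.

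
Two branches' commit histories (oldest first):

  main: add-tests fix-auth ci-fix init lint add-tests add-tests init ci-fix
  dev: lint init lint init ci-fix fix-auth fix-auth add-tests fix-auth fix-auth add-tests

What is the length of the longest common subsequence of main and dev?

One common subsequence of length 4: init at main[4]=dev[2], then lint at main[5]=dev[3], then add-tests at main[6]=dev[8], then add-tests at main[7]=dev[11]. dp[9][11] = 4 confirms this is the maximum.

4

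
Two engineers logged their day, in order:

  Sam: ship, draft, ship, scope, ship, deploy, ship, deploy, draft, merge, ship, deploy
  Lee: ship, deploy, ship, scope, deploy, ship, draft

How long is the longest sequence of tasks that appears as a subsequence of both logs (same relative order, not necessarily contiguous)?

Pick ship [1,1], then ship [3,3], then scope [4,4], then deploy [6,5], then ship [7,6], then draft [9,7]; all 6 tasks appear in both, in order. The LCS DP gives dp[12][7] = 6, so this is optimal.

6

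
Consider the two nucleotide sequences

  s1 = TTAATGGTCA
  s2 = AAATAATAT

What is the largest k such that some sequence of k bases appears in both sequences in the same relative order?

5

Let dp[i][j] be the LCS length of the first i bases of s1 and the first j bases of s2. dp[i][j] = dp[i-1][j-1]+1 when the i-th and j-th bases match, else max(dp[i-1][j], dp[i][j-1]).
    ·  A  A  A  T  A  A  T  A  T
 ·  0  0  0  0  0  0  0  0  0  0
 T  0  0  0  0  1  1  1  1  1  1
 T  0  0  0  0  1  1  1  2  2  2
 A  0  1  1  1  1  2  2  2  3  3
 A  0  1  2  2  2  2  3  3  3  3
 T  0  1  2  2  3  3  3  4  4  4
 G  0  1  2  2  3  3  3  4  4  4
 G  0  1  2  2  3  3  3  4  4  4
 T  0  1  2  2  3  3  3  4  4  5
 C  0  1  2  2  3  3  3  4  4  5
 A  0  1  2  3  3  4  4  4  5  5
dp[10][9] = 5. One LCS (by backtracking along matches): TAATT.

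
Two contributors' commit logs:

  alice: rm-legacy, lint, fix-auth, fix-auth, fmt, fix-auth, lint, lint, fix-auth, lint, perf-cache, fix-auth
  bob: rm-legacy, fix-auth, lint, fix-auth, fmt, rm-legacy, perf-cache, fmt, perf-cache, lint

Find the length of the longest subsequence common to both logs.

5

Match rm-legacy at alice[1]=bob[1]; then lint at alice[2]=bob[3]; then fix-auth at alice[3]=bob[4]; then fmt at alice[5]=bob[8]; then lint at alice[10]=bob[10] — 5 commits in the same relative order in both. The LCS DP gives dp[12][10] = 5, so this is optimal.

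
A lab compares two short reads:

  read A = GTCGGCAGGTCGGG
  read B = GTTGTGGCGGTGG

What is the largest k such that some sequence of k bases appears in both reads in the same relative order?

10

Match G at read A[1]=read B[4]; then T at read A[2]=read B[5]; then G at read A[4]=read B[6]; then G at read A[5]=read B[7]; then C at read A[6]=read B[8]; then G at read A[8]=read B[9]; then G at read A[9]=read B[10]; then T at read A[10]=read B[11]; then G at read A[13]=read B[12]; then G at read A[14]=read B[13] — 10 bases in the same relative order in both, and the DP table's final entry dp[14][13] is also 10, so no common subsequence is longer.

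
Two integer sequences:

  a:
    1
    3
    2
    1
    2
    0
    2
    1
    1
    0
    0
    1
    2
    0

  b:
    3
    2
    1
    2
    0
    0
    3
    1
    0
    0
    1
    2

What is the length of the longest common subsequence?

10

One common subsequence of length 10: 3 (a #2, b #1), 2 (a #3, b #2), 1 (a #4, b #3), 2 (a #5, b #4), 0 (a #6, b #6), 1 (a #9, b #8), 0 (a #10, b #9), 0 (a #11, b #10), 1 (a #12, b #11), 2 (a #13, b #12). dp[14][12] = 10 confirms this is the maximum.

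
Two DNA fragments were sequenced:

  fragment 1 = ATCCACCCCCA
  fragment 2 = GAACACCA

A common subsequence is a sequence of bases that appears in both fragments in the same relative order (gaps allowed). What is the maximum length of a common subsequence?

Match A (fragment 1 #1, fragment 2 #3), C (fragment 1 #4, fragment 2 #4), A (fragment 1 #5, fragment 2 #5), C (fragment 1 #9, fragment 2 #6), C (fragment 1 #10, fragment 2 #7), A (fragment 1 #11, fragment 2 #8) — 6 bases in the same relative order in both. The LCS DP gives dp[11][8] = 6, so this is optimal.

6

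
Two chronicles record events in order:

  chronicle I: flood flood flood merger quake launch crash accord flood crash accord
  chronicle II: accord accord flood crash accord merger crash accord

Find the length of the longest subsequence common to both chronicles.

Taking flood (chronicle I #3, chronicle II #3), crash (chronicle I #7, chronicle II #4), accord (chronicle I #8, chronicle II #5), crash (chronicle I #10, chronicle II #7), accord (chronicle I #11, chronicle II #8) gives a common subsequence of length 5. Since dp[11][8] = 5, nothing longer is possible.

5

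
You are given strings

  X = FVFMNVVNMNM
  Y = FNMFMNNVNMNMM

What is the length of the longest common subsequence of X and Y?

Let dp[i][j] be the LCS length of the first i characters of X and the first j characters of Y. dp[i][j] = dp[i-1][j-1]+1 when the i-th and j-th characters match, else max(dp[i-1][j], dp[i][j-1]).
    ·  F  N  M  F  M  N  N  V  N  M  N  M  M
 ·  0  0  0  0  0  0  0  0  0  0  0  0  0  0
 F  0  1  1  1  1  1  1  1  1  1  1  1  1  1
 V  0  1  1  1  1  1  1  1  2  2  2  2  2  2
 F  0  1  1  1  2  2  2  2  2  2  2  2  2  2
 M  0  1  1  2  2  3  3  3  3  3  3  3  3  3
 N  0  1  2  2  2  3  4  4  4  4  4  4  4  4
 V  0  1  2  2  2  3  4  4  5  5  5  5  5  5
 V  0  1  2  2  2  3  4  4  5  5  5  5  5  5
 N  0  1  2  2  2  3  4  5  5  6  6  6  6  6
 M  0  1  2  3  3  3  4  5  5  6  7  7  7  7
 N  0  1  2  3  3  3  4  5  5  6  7  8  8  8
 M  0  1  2  3  3  4  4  5  5  6  7  8  9  9
dp[11][13] = 9. One LCS (by backtracking along matches): FFMNVNMNM.

9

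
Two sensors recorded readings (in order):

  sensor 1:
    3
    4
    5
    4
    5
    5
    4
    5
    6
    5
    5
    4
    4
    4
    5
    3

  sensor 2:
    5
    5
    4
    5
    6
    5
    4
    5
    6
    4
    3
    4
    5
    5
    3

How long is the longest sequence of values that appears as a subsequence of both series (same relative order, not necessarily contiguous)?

11

One common subsequence of length 11: 5 at sensor 1[3]=sensor 2[2] → 4 at sensor 1[4]=sensor 2[3] → 5 at sensor 1[5]=sensor 2[4] → 5 at sensor 1[6]=sensor 2[6] → 4 at sensor 1[7]=sensor 2[7] → 5 at sensor 1[8]=sensor 2[8] → 6 at sensor 1[9]=sensor 2[9] → 4 at sensor 1[12]=sensor 2[10] → 4 at sensor 1[13]=sensor 2[12] → 5 at sensor 1[15]=sensor 2[14] → 3 at sensor 1[16]=sensor 2[15]. Since dp[16][15] = 11, nothing longer is possible.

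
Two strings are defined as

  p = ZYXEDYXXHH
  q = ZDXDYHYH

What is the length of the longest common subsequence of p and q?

6

Let dp[i][j] be the LCS length of the first i characters of p and the first j characters of q. dp[i][j] = dp[i-1][j-1]+1 when the i-th and j-th characters match, else max(dp[i-1][j], dp[i][j-1]).
    ·  Z  D  X  D  Y  H  Y  H
 ·  0  0  0  0  0  0  0  0  0
 Z  0  1  1  1  1  1  1  1  1
 Y  0  1  1  1  1  2  2  2  2
 X  0  1  1  2  2  2  2  2  2
 E  0  1  1  2  2  2  2  2  2
 D  0  1  2  2  3  3  3  3  3
 Y  0  1  2  2  3  4  4  4  4
 X  0  1  2  3  3  4  4  4  4
 X  0  1  2  3  3  4  4  4  4
 H  0  1  2  3  3  4  5  5  5
 H  0  1  2  3  3  4  5  5  6
dp[10][8] = 6. One LCS (by backtracking along matches): ZXDYHH.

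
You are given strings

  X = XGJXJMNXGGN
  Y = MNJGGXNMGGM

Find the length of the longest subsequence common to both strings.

5

Taking G (X #2, Y #5); then X (X #4, Y #6); then M (X #6, Y #8); then G (X #9, Y #9); then G (X #10, Y #10) gives a common subsequence of length 5, and the DP table's final entry dp[11][11] is also 5, so no common subsequence is longer.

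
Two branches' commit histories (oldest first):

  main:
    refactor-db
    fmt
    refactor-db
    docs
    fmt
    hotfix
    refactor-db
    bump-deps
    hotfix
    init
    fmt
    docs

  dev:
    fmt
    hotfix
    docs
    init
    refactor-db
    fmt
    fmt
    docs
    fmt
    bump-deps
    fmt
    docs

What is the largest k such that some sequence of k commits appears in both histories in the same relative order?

Match refactor-db at main[1]=dev[5] → fmt at main[2]=dev[7] → docs at main[4]=dev[8] → fmt at main[5]=dev[9] → bump-deps at main[8]=dev[10] → fmt at main[11]=dev[11] → docs at main[12]=dev[12] — 7 commits in the same relative order in both. The LCS DP gives dp[12][12] = 7, so this is optimal.

7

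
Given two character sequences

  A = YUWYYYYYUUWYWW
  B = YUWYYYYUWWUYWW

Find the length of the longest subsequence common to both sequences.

Pick Y [1,1], then U [2,2], then W [3,3], then Y [5,4], then Y [6,5], then Y [7,6], then Y [8,7], then U [9,8], then U [10,11], then Y [12,12], then W [13,13], then W [14,14]; all 12 characters appear in both, in order. Since dp[14][14] = 12, nothing longer is possible.

12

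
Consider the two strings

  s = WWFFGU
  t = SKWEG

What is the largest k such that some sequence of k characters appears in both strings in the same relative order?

Let dp[i][j] be the LCS length of the first i characters of s and the first j characters of t. dp[i][j] = dp[i-1][j-1]+1 when the i-th and j-th characters match, else max(dp[i-1][j], dp[i][j-1]).
    ·  S  K  W  E  G
 ·  0  0  0  0  0  0
 W  0  0  0  1  1  1
 W  0  0  0  1  1  1
 F  0  0  0  1  1  1
 F  0  0  0  1  1  1
 G  0  0  0  1  1  2
 U  0  0  0  1  1  2
dp[6][5] = 2. One LCS (by backtracking along matches): WG.

2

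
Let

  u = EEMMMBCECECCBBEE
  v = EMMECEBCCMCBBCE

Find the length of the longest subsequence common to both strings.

Match E at u[2]=v[1], M at u[3]=v[2], M at u[4]=v[3], C at u[7]=v[5], E at u[8]=v[6], C at u[9]=v[8], C at u[11]=v[9], C at u[12]=v[11], B at u[13]=v[12], B at u[14]=v[13], E at u[16]=v[15] — 11 characters in the same relative order in both, and the DP table's final entry dp[16][15] is also 11, so no common subsequence is longer.

11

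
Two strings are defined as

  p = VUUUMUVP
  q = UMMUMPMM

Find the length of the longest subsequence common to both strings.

4

Taking U (p #2, q #1) → U (p #4, q #4) → M (p #5, q #5) → P (p #8, q #6) gives a common subsequence of length 4, and the DP table's final entry dp[8][8] is also 4, so no common subsequence is longer.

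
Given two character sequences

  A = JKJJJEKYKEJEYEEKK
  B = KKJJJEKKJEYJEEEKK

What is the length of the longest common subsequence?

Pick K (A #2, B #2), J (A #3, B #3), J (A #4, B #4), J (A #5, B #5), E (A #6, B #6), K (A #7, B #7), K (A #9, B #8), E (A #10, B #10), J (A #11, B #12), E (A #12, B #13), E (A #14, B #14), E (A #15, B #15), K (A #16, B #16), K (A #17, B #17); all 14 characters appear in both, in order. The LCS DP gives dp[17][17] = 14, so this is optimal.

14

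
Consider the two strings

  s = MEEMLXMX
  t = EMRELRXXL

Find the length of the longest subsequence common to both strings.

Pick M (s #1, t #2), E (s #3, t #4), L (s #5, t #5), X (s #6, t #7), X (s #8, t #8); all 5 characters appear in both, in order. The LCS DP gives dp[8][9] = 5, so this is optimal.

5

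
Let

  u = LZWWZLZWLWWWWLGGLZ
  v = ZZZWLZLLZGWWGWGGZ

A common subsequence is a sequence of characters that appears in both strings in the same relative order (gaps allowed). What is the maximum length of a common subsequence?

11

Match Z (u #2, v #3), W (u #3, v #4), Z (u #5, v #6), L (u #6, v #8), Z (u #7, v #9), W (u #8, v #11), W (u #10, v #12), W (u #13, v #14), G (u #15, v #15), G (u #16, v #16), Z (u #18, v #17) — 11 characters in the same relative order in both, and the DP table's final entry dp[18][17] is also 11, so no common subsequence is longer.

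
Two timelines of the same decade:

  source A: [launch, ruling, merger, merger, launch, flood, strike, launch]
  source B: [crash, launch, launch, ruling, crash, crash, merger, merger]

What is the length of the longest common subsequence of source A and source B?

4

Match launch at source A[1]=source B[3]; then ruling at source A[2]=source B[4]; then merger at source A[3]=source B[7]; then merger at source A[4]=source B[8] — 4 events in the same relative order in both. dp[8][8] = 4 confirms this is the maximum.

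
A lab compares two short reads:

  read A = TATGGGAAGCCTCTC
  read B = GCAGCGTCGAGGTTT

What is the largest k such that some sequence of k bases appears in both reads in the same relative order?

One common subsequence of length 8: A at read A[2]=read B[3]; then G at read A[4]=read B[4]; then G at read A[5]=read B[6]; then G at read A[6]=read B[9]; then A at read A[7]=read B[10]; then G at read A[9]=read B[12]; then T at read A[12]=read B[14]; then T at read A[14]=read B[15]. dp[15][15] = 8 confirms this is the maximum.

8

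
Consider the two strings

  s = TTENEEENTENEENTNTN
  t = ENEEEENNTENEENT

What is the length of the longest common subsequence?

13

Match E at s[3]=t[1]; then N at s[4]=t[2]; then E at s[5]=t[4]; then E at s[6]=t[5]; then E at s[7]=t[6]; then N at s[8]=t[8]; then T at s[9]=t[9]; then E at s[10]=t[10]; then N at s[11]=t[11]; then E at s[12]=t[12]; then E at s[13]=t[13]; then N at s[16]=t[14]; then T at s[17]=t[15] — 13 characters in the same relative order in both. dp[18][15] = 13 confirms this is the maximum.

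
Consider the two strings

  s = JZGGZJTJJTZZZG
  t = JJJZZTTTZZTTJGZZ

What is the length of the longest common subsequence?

One common subsequence of length 8: J at s[1]=t[3] → Z at s[2]=t[4] → Z at s[5]=t[5] → T at s[7]=t[7] → T at s[10]=t[8] → Z at s[11]=t[10] → Z at s[12]=t[15] → Z at s[13]=t[16]. The LCS DP gives dp[14][16] = 8, so this is optimal.

8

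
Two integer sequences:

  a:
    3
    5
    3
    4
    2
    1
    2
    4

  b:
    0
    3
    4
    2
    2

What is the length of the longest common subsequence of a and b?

Pick 3 (a #3, b #2); then 4 (a #4, b #3); then 2 (a #5, b #4); then 2 (a #7, b #5); all 4 values appear in both, in order. The LCS DP gives dp[8][5] = 4, so this is optimal.

4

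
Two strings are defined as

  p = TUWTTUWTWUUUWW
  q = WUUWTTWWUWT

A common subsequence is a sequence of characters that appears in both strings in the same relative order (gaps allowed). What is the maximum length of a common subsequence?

One common subsequence of length 8: U [2,3], then W [3,4], then T [4,5], then T [5,6], then W [7,7], then W [9,8], then U [12,9], then W [13,10], and the DP table's final entry dp[14][11] is also 8, so no common subsequence is longer.

8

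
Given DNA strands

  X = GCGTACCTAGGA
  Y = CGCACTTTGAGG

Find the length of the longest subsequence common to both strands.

Match G [1,2], then C [2,3], then A [5,4], then C [6,5], then T [8,8], then A [9,10], then G [10,11], then G [11,12] — 8 bases in the same relative order in both, and the DP table's final entry dp[12][12] is also 8, so no common subsequence is longer.

8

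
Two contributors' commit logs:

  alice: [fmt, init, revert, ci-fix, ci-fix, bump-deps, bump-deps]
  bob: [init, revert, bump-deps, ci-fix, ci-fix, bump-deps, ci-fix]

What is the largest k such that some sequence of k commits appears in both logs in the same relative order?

5

Pick init at alice[2]=bob[1]; then revert at alice[3]=bob[2]; then ci-fix at alice[4]=bob[4]; then ci-fix at alice[5]=bob[5]; then bump-deps at alice[6]=bob[6]; all 5 commits appear in both, in order, and the DP table's final entry dp[7][7] is also 5, so no common subsequence is longer.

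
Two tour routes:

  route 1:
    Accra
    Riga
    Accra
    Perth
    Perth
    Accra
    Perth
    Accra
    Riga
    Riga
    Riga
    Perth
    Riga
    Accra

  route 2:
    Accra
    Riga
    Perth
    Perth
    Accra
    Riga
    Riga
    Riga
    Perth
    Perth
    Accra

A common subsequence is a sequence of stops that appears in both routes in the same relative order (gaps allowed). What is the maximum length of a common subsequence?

10

Match Accra (route 1 #1, route 2 #1), Riga (route 1 #2, route 2 #2), Perth (route 1 #5, route 2 #3), Perth (route 1 #7, route 2 #4), Accra (route 1 #8, route 2 #5), Riga (route 1 #9, route 2 #6), Riga (route 1 #10, route 2 #7), Riga (route 1 #11, route 2 #8), Perth (route 1 #12, route 2 #10), Accra (route 1 #14, route 2 #11) — 10 stops in the same relative order in both. The LCS DP gives dp[14][11] = 10, so this is optimal.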